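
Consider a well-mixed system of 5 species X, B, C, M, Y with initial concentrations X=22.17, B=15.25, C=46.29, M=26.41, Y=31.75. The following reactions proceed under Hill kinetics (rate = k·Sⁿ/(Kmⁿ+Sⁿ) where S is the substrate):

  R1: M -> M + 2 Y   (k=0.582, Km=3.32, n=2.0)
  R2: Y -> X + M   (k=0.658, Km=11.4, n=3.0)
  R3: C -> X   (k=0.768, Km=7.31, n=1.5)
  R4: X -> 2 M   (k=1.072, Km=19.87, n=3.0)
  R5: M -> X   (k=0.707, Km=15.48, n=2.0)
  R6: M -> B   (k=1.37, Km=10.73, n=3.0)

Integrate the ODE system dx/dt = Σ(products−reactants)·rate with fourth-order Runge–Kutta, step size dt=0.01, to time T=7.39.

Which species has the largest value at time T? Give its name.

RK4 with dt=0.01: 739 steps to T=7.39. Trajectory (selected grid times):
t=0.00: X=22.17 B=15.25 C=46.29 M=26.41 Y=31.75
t=0.82: X=23.18 B=16.30 C=45.70 M=26.49 Y=32.17
t=1.64: X=24.17 B=17.36 C=45.11 M=26.63 Y=32.60
t=2.46: X=25.14 B=18.41 C=44.52 M=26.81 Y=33.02
t=3.28: X=26.08 B=19.47 C=43.93 M=27.04 Y=33.44
t=4.11: X=27.02 B=20.54 C=43.33 M=27.30 Y=33.87
t=4.93: X=27.93 B=21.60 C=42.74 M=27.60 Y=34.29
t=5.75: X=28.83 B=22.66 C=42.15 M=27.92 Y=34.71
t=6.57: X=29.71 B=23.73 C=41.57 M=28.27 Y=35.13
t=7.39: X=30.59 B=24.79 C=40.98 M=28.65 Y=35.55
At T=7.39: X=30.59 B=24.79 C=40.98 M=28.65 Y=35.55; the largest is C.

Dominant species at T: C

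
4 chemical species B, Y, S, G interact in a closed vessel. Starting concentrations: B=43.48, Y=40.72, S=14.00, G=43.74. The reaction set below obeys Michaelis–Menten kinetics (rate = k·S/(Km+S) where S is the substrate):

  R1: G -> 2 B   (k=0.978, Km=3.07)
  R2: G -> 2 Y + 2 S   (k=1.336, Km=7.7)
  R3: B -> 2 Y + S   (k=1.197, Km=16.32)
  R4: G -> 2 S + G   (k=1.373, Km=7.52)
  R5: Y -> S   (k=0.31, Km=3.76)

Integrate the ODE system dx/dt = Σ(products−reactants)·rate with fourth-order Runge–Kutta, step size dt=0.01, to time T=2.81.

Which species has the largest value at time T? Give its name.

Dominant species at T: Y

RK4 with dt=0.01: 281 steps to T=2.81. Trajectory (selected grid times):
t=0.00: B=43.48 Y=40.72 S=14.00 G=43.74
t=0.31: B=43.78 Y=41.88 S=15.79 G=43.11
t=0.62: B=44.07 Y=43.03 S=17.57 G=42.47
t=0.94: B=44.38 Y=44.22 S=19.41 G=41.82
t=1.25: B=44.67 Y=45.37 S=21.19 G=41.19
t=1.56: B=44.96 Y=46.53 S=22.97 G=40.56
t=1.87: B=45.25 Y=47.68 S=24.74 G=39.93
t=2.19: B=45.55 Y=48.87 S=26.57 G=39.28
t=2.50: B=45.84 Y=50.01 S=28.34 G=38.65
t=2.81: B=46.13 Y=51.16 S=30.10 G=38.03
At T=2.81: B=46.13 Y=51.16 S=30.10 G=38.03; the largest is Y.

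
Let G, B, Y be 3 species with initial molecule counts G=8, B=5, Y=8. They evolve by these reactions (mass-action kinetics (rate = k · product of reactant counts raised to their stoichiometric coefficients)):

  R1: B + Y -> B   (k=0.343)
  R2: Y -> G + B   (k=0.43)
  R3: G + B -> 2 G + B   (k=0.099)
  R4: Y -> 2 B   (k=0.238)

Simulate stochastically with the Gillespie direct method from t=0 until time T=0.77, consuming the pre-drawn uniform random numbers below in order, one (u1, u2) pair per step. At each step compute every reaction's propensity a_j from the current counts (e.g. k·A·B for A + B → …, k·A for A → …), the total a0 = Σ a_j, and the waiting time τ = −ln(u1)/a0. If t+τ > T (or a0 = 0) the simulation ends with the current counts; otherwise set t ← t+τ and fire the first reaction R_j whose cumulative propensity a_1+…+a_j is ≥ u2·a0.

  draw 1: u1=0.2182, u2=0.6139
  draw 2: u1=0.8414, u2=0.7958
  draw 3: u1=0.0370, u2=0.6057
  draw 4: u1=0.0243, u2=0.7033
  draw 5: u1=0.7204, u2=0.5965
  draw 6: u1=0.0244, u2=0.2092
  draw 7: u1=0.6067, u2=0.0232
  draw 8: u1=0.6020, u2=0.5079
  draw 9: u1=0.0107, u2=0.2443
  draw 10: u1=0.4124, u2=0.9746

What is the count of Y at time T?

Y at T = 2

t=0.000: G=8 B=5 Y=8
Draw 1: a1=13.720, a2=3.440, a3=3.960, a4=1.904, a0=23.024; τ=−ln(0.2182)/23.024=0.066 → t=0.066; u2·a0=0.6139·23.024=14.134; a1=13.720 < 14.134 ≤ a1+a2=17.160 → R2 fires; G=9 B=6 Y=7
Draw 2: a1=14.406, a2=3.010, a3=5.346, a4=1.666, a0=24.428; τ=−ln(0.8414)/24.428=0.007 → t=0.073; u2·a0=0.7958·24.428=19.440; a1+a2=17.416 < 19.440 ≤ a1+…+a3=22.762 → R3 fires; G=10 B=6 Y=7
Draw 3: a1=14.406, a2=3.010, a3=5.940, a4=1.666, a0=25.022; τ=−ln(0.0370)/25.022=0.132 → t=0.205; u2·a0=0.6057·25.022=15.156; a1=14.406 < 15.156 ≤ a1+a2=17.416 → R2 fires; G=11 B=7 Y=6
Draw 4: a1=14.406, a2=2.580, a3=7.623, a4=1.428, a0=26.037; τ=−ln(0.0243)/26.037=0.143 → t=0.348; u2·a0=0.7033·26.037=18.312; a1+a2=16.986 < 18.312 ≤ a1+…+a3=24.609 → R3 fires; G=12 B=7 Y=6
Draw 5: a1=14.406, a2=2.580, a3=8.316, a4=1.428, a0=26.730; τ=−ln(0.7204)/26.730=0.012 → t=0.360; u2·a0=0.5965·26.730=15.944; a1=14.406 < 15.944 ≤ a1+a2=16.986 → R2 fires; G=13 B=8 Y=5
Draw 6: a1=13.720, a2=2.150, a3=10.296, a4=1.190, a0=27.356; τ=−ln(0.0244)/27.356=0.136 → t=0.496; u2·a0=0.2092·27.356=5.723 ≤ a1=13.720 → R1 fires; G=13 B=8 Y=4
Draw 7: a1=10.976, a2=1.720, a3=10.296, a4=0.952, a0=23.944; τ=−ln(0.6067)/23.944=0.021 → t=0.517; u2·a0=0.0232·23.944=0.556 ≤ a1=10.976 → R1 fires; G=13 B=8 Y=3
Draw 8: a1=8.232, a2=1.290, a3=10.296, a4=0.714, a0=20.532; τ=−ln(0.6020)/20.532=0.025 → t=0.541; u2·a0=0.5079·20.532=10.428; a1+a2=9.522 < 10.428 ≤ a1+…+a3=19.818 → R3 fires; G=14 B=8 Y=3
Draw 9: a1=8.232, a2=1.290, a3=11.088, a4=0.714, a0=21.324; τ=−ln(0.0107)/21.324=0.213 → t=0.754; u2·a0=0.2443·21.324=5.209 ≤ a1=8.232 → R1 fires; G=14 B=8 Y=2
Draw 10: a1=5.488, a2=0.860, a3=11.088, a4=0.476, a0=17.912; τ=−ln(0.4124)/17.912=0.049 → t=0.804 > T=0.77: stop.
Read off Y at T=0.77: 2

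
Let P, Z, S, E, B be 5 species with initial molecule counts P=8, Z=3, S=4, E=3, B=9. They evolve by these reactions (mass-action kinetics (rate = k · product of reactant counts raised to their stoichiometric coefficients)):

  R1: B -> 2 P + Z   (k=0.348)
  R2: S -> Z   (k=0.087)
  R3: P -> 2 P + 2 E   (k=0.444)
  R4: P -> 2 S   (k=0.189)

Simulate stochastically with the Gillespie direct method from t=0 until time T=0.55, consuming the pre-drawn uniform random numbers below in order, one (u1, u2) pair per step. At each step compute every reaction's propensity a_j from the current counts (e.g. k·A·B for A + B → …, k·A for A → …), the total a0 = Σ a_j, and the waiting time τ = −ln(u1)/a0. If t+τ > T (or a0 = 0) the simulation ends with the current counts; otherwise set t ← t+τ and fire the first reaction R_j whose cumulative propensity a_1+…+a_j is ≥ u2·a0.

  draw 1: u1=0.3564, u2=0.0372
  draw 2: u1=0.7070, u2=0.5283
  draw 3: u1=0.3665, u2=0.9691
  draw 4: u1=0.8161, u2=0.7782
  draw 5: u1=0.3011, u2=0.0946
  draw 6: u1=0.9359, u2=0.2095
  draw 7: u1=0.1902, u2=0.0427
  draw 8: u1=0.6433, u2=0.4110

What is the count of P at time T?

P at T = 17

t=0.000: P=8 Z=3 S=4 E=3 B=9
Draw 1: a1=3.132, a2=0.348, a3=3.552, a4=1.512, a0=8.544; τ=−ln(0.3564)/8.544=0.121 → t=0.121; u2·a0=0.0372·8.544=0.318 ≤ a1=3.132 → R1 fires; P=10 Z=4 S=4 E=3 B=8
Draw 2: a1=2.784, a2=0.348, a3=4.440, a4=1.890, a0=9.462; τ=−ln(0.7070)/9.462=0.037 → t=0.157; u2·a0=0.5283·9.462=4.999; a1+a2=3.132 < 4.999 ≤ a1+…+a3=7.572 → R3 fires; P=11 Z=4 S=4 E=5 B=8
Draw 3: a1=2.784, a2=0.348, a3=4.884, a4=2.079, a0=10.095; τ=−ln(0.3665)/10.095=0.099 → t=0.257; u2·a0=0.9691·10.095=9.783; a1+…+a3=8.016 < 9.783 ≤ a1+…+a4=10.095 → R4 fires; P=10 Z=4 S=6 E=5 B=8
Draw 4: a1=2.784, a2=0.522, a3=4.440, a4=1.890, a0=9.636; τ=−ln(0.8161)/9.636=0.021 → t=0.278; u2·a0=0.7782·9.636=7.499; a1+a2=3.306 < 7.499 ≤ a1+…+a3=7.746 → R3 fires; P=11 Z=4 S=6 E=7 B=8
Draw 5: a1=2.784, a2=0.522, a3=4.884, a4=2.079, a0=10.269; τ=−ln(0.3011)/10.269=0.117 → t=0.395; u2·a0=0.0946·10.269=0.971 ≤ a1=2.784 → R1 fires; P=13 Z=5 S=6 E=7 B=7
Draw 6: a1=2.436, a2=0.522, a3=5.772, a4=2.457, a0=11.187; τ=−ln(0.9359)/11.187=0.006 → t=0.401; u2·a0=0.2095·11.187=2.344 ≤ a1=2.436 → R1 fires; P=15 Z=6 S=6 E=7 B=6
Draw 7: a1=2.088, a2=0.522, a3=6.660, a4=2.835, a0=12.105; τ=−ln(0.1902)/12.105=0.137 → t=0.538; u2·a0=0.0427·12.105=0.517 ≤ a1=2.088 → R1 fires; P=17 Z=7 S=6 E=7 B=5
Draw 8: a1=1.740, a2=0.522, a3=7.548, a4=3.213, a0=13.023; τ=−ln(0.6433)/13.023=0.034 → t=0.572 > T=0.55: stop.
Read off P at T=0.55: 17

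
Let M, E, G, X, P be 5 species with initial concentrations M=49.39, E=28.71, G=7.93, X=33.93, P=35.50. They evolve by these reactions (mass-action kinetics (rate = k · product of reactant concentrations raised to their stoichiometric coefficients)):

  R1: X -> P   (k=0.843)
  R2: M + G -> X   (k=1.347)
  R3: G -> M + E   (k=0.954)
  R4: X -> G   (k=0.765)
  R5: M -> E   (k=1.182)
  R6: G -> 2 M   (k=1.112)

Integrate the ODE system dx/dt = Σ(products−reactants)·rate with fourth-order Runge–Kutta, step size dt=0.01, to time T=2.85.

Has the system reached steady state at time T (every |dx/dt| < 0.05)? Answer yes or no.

RK4 with dt=0.01: 285 steps to T=2.85. Trajectory (selected grid times):
t=0.00: M=49.39 E=28.71 G=7.93 X=33.93 P=35.50
t=0.32: M=22.91 E=41.19 G=0.70 X=30.94 P=45.08
t=0.63: M=11.90 E=47.62 G=0.93 X=23.16 P=52.11
t=0.95: M=5.88 E=51.17 G=1.21 X=16.82 P=57.46
t=1.27: M=3.15 E=53.21 G=1.40 X=11.92 P=61.31
t=1.58: M=2.11 E=54.56 G=1.38 X=8.40 P=63.94
t=1.90: M=1.68 E=55.66 G=1.20 X=5.83 P=65.84
t=2.22: M=1.46 E=56.58 G=0.95 X=4.04 P=67.15
t=2.53: M=1.30 E=57.33 G=0.74 X=2.83 P=68.04
t=2.85: M=1.15 E=57.99 G=0.55 X=1.95 P=68.68
Rates at T: R1=1.6461, R2=0.8556, R3=0.5275, R4=1.4938, R5=1.3578, R6=0.6149
dx/dt at T (Σ net stoichiometry × rate): M=-0.4562, E=+1.8853, G=-0.5042, X=-2.2842, P=+1.6461
Largest |dx/dt| is |-2.2842| (X) ≥ 0.05 → not steady.

Steady state at T: no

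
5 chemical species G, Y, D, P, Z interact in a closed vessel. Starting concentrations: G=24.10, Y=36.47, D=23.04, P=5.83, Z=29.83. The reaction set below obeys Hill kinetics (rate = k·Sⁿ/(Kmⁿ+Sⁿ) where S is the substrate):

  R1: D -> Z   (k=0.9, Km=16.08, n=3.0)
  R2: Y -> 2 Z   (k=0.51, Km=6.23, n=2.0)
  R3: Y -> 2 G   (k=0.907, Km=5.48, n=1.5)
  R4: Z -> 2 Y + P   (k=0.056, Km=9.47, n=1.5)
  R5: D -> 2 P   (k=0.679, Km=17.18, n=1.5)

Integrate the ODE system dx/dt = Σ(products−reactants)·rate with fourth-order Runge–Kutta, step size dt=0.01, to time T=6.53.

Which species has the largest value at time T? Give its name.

Dominant species at T: Z

RK4 with dt=0.01: 653 steps to T=6.53. Trajectory (selected grid times):
t=0.00: G=24.10 Y=36.47 D=23.04 P=5.83 Z=29.83
t=0.73: G=25.35 Y=35.55 D=22.26 P=6.46 Z=31.00
t=1.45: G=26.58 Y=34.65 D=21.51 P=7.07 Z=32.14
t=2.18: G=27.82 Y=33.74 D=20.76 P=7.68 Z=33.28
t=2.90: G=29.05 Y=32.84 D=20.05 P=8.27 Z=34.39
t=3.63: G=30.29 Y=31.94 D=19.35 P=8.85 Z=35.50
t=4.35: G=31.50 Y=31.05 D=18.69 P=9.41 Z=36.58
t=5.08: G=32.74 Y=30.14 D=18.03 P=9.97 Z=37.65
t=5.80: G=33.95 Y=29.26 D=17.41 P=10.50 Z=38.69
t=6.53: G=35.17 Y=28.37 D=16.81 P=11.03 Z=39.72
At T=6.53: G=35.17 Y=28.37 D=16.81 P=11.03 Z=39.72; the largest is Z.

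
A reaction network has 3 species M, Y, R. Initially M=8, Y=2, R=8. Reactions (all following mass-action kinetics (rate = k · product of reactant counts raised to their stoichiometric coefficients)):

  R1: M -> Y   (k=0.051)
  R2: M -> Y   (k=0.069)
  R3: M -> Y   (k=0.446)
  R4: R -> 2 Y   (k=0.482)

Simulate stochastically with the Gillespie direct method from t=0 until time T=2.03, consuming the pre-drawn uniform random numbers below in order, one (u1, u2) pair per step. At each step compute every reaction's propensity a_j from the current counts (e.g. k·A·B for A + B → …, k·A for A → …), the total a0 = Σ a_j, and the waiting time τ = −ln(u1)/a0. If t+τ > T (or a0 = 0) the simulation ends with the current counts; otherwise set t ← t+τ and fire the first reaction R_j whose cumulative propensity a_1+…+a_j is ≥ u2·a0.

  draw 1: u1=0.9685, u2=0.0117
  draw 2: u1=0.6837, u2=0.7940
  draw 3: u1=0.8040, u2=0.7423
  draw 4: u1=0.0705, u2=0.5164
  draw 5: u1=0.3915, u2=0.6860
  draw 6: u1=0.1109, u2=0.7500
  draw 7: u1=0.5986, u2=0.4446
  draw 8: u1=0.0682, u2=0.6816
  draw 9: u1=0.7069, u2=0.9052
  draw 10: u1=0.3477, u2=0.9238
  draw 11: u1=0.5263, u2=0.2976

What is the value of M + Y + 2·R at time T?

Check how each reaction changes W = M + Y + 2·R (weight of products minus weight of reactants):
R1: M -> Y: (1·1) − (1·1) = 1 − 1 = 0
R2: M -> Y: (1·1) − (1·1) = 1 − 1 = 0
R3: M -> Y: (1·1) − (1·1) = 1 − 1 = 0
R4: R -> 2 Y: (1·2) − (2·1) = 2 − 2 = 0
Every reaction leaves W unchanged, so W is conserved and no simulation is needed: W(T) = W(0) = 8 + 2 + 2·8 = 26

Value at T = 26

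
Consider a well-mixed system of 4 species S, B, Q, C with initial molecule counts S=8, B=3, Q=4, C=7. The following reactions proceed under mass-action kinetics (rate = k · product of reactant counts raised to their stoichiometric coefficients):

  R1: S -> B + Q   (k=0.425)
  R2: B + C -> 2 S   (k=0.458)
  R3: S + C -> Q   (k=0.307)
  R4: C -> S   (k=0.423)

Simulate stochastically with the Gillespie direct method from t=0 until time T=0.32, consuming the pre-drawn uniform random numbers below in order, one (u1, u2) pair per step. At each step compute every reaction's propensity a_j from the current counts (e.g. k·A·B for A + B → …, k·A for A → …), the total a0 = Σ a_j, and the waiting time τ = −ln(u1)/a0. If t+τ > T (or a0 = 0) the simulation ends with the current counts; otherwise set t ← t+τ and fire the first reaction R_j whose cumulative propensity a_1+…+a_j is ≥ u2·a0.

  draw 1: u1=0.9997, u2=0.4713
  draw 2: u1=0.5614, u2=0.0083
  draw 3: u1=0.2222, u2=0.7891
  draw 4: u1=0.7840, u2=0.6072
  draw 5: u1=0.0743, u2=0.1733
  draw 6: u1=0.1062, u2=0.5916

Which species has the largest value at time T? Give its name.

Dominant species at T: Q

t=0.000: S=8 B=3 Q=4 C=7
Draw 1: a1=3.400, a2=9.618, a3=17.192, a4=2.961, a0=33.171; τ=−ln(0.9997)/33.171=0.000 → t=0.000; u2·a0=0.4713·33.171=15.633; a1+a2=13.018 < 15.633 ≤ a1+…+a3=30.210 → R3 fires; S=7 B=3 Q=5 C=6
Draw 2: a1=2.975, a2=8.244, a3=12.894, a4=2.538, a0=26.651; τ=−ln(0.5614)/26.651=0.022 → t=0.022; u2·a0=0.0083·26.651=0.221 ≤ a1=2.975 → R1 fires; S=6 B=4 Q=6 C=6
Draw 3: a1=2.550, a2=10.992, a3=11.052, a4=2.538, a0=27.132; τ=−ln(0.2222)/27.132=0.055 → t=0.077; u2·a0=0.7891·27.132=21.410; a1+a2=13.542 < 21.410 ≤ a1+…+a3=24.594 → R3 fires; S=5 B=4 Q=7 C=5
Draw 4: a1=2.125, a2=9.160, a3=7.675, a4=2.115, a0=21.075; τ=−ln(0.7840)/21.075=0.012 → t=0.089; u2·a0=0.6072·21.075=12.797; a1+a2=11.285 < 12.797 ≤ a1+…+a3=18.960 → R3 fires; S=4 B=4 Q=8 C=4
Draw 5: a1=1.700, a2=7.328, a3=4.912, a4=1.692, a0=15.632; τ=−ln(0.0743)/15.632=0.166 → t=0.255; u2·a0=0.1733·15.632=2.709; a1=1.700 < 2.709 ≤ a1+a2=9.028 → R2 fires; S=6 B=3 Q=8 C=3
Draw 6: a1=2.550, a2=4.122, a3=5.526, a4=1.269, a0=13.467; τ=−ln(0.1062)/13.467=0.167 → t=0.421 > T=0.32: stop.
At T=0.32: S=6 B=3 Q=8 C=3; the largest is Q.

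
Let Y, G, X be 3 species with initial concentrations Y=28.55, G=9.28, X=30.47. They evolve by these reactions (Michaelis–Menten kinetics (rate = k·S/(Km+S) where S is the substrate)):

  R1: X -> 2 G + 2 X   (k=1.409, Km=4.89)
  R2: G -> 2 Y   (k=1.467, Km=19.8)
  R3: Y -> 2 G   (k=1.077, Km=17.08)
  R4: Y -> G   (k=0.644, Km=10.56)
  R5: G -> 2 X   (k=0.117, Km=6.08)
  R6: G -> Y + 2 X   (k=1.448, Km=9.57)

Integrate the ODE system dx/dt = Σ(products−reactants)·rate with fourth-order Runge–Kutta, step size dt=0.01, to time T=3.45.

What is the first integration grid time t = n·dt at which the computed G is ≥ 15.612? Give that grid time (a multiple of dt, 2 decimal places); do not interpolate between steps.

Threshold first reached at t = 2.24

RK4 with dt=0.01: 345 steps to T=3.45. Trajectory (selected grid times):
t=0.00: Y=28.55 G=9.28 X=30.47
t=0.38: Y=28.76 G=10.41 X=31.55
t=0.77: Y=29.03 G=11.54 X=32.68
t=1.15: Y=29.32 G=12.62 X=33.82
t=1.53: Y=29.64 G=13.68 X=34.99
t=1.92: Y=30.00 G=14.76 X=36.21
t=2.23: Y=30.31 G=15.61 X=37.20
t=2.24: Y=30.32 G=15.63 X=37.23
t=2.30: Y=30.39 G=15.80 X=37.43
t=2.68: Y=30.79 G=16.82 X=38.66
t=3.07: Y=31.23 G=17.86 X=39.94
t=3.45: Y=31.68 G=18.87 X=41.21
G(2.23)=15.606 < 15.612 but G(2.24)=15.633 ≥ 15.612, so the first grid time is t=2.24.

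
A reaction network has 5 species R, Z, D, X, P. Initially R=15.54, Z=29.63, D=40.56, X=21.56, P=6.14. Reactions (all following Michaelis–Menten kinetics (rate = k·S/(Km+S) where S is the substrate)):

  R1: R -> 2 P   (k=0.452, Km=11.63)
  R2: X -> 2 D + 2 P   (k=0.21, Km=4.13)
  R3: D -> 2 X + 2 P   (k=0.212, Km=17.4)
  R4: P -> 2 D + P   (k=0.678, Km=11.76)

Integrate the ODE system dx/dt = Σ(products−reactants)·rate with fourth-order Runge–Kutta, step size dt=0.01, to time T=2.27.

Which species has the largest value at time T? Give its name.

Dominant species at T: D

RK4 with dt=0.01: 227 steps to T=2.27. Trajectory (selected grid times):
t=0.00: R=15.54 Z=29.63 D=40.56 X=21.56 P=6.14
t=0.25: R=15.48 Z=29.63 D=40.73 X=21.59 P=6.43
t=0.50: R=15.41 Z=29.63 D=40.90 X=21.62 P=6.72
t=0.76: R=15.34 Z=29.63 D=41.08 X=21.65 P=7.03
t=1.01: R=15.28 Z=29.63 D=41.26 X=21.68 P=7.32
t=1.26: R=15.22 Z=29.63 D=41.45 X=21.71 P=7.61
t=1.51: R=15.15 Z=29.63 D=41.63 X=21.74 P=7.90
t=1.77: R=15.09 Z=29.63 D=41.83 X=21.78 P=8.20
t=2.02: R=15.02 Z=29.63 D=42.02 X=21.81 P=8.49
t=2.27: R=14.96 Z=29.63 D=42.21 X=21.84 P=8.78
At T=2.27: R=14.96 Z=29.63 D=42.21 X=21.84 P=8.78; the largest is D.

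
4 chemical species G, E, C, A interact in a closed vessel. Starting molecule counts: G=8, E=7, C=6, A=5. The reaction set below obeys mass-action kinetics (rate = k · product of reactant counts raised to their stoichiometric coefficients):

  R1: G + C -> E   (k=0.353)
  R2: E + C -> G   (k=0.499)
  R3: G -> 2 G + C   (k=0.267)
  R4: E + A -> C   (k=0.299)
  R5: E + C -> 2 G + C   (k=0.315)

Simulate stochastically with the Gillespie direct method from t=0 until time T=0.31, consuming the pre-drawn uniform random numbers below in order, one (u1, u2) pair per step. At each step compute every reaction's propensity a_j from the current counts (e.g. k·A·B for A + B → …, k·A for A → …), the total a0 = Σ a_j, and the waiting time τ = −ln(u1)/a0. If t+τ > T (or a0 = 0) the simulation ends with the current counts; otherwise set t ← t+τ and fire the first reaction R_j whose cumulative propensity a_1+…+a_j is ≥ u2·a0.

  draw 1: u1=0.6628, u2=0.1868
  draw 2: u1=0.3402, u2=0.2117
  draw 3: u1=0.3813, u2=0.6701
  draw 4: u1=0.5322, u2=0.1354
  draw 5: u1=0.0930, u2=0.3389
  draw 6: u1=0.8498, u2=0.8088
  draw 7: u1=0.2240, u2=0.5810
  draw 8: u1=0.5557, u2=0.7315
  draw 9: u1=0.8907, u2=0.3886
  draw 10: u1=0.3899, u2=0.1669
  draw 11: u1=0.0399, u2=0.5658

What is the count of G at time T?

G at T = 7

t=0.000: G=8 E=7 C=6 A=5
Draw 1: a1=16.944, a2=20.958, a3=2.136, a4=10.465, a5=13.230, a0=63.733; τ=−ln(0.6628)/63.733=0.006 → t=0.006; u2·a0=0.1868·63.733=11.905 ≤ a1=16.944 → R1 fires; G=7 E=8 C=5 A=5
Draw 2: a1=12.355, a2=19.960, a3=1.869, a4=11.960, a5=12.600, a0=58.744; τ=−ln(0.3402)/58.744=0.018 → t=0.025; u2·a0=0.2117·58.744=12.436; a1=12.355 < 12.436 ≤ a1+a2=32.315 → R2 fires; G=8 E=7 C=4 A=5
Draw 3: a1=11.296, a2=13.972, a3=2.136, a4=10.465, a5=8.820, a0=46.689; τ=−ln(0.3813)/46.689=0.021 → t=0.045; u2·a0=0.6701·46.689=31.286; a1+…+a3=27.404 < 31.286 ≤ a1+…+a4=37.869 → R4 fires; G=8 E=6 C=5 A=4
Draw 4: a1=14.120, a2=14.970, a3=2.136, a4=7.176, a5=9.450, a0=47.852; τ=−ln(0.5322)/47.852=0.013 → t=0.059; u2·a0=0.1354·47.852=6.479 ≤ a1=14.120 → R1 fires; G=7 E=7 C=4 A=4
Draw 5: a1=9.884, a2=13.972, a3=1.869, a4=8.372, a5=8.820, a0=42.917; τ=−ln(0.0930)/42.917=0.055 → t=0.114; u2·a0=0.3389·42.917=14.545; a1=9.884 < 14.545 ≤ a1+a2=23.856 → R2 fires; G=8 E=6 C=3 A=4
Draw 6: a1=8.472, a2=8.982, a3=2.136, a4=7.176, a5=5.670, a0=32.436; τ=−ln(0.8498)/32.436=0.005 → t=0.119; u2·a0=0.8088·32.436=26.234; a1+…+a3=19.590 < 26.234 ≤ a1+…+a4=26.766 → R4 fires; G=8 E=5 C=4 A=3
Draw 7: a1=11.296, a2=9.980, a3=2.136, a4=4.485, a5=6.300, a0=34.197; τ=−ln(0.2240)/34.197=0.044 → t=0.163; u2·a0=0.5810·34.197=19.868; a1=11.296 < 19.868 ≤ a1+a2=21.276 → R2 fires; G=9 E=4 C=3 A=3
Draw 8: a1=9.531, a2=5.988, a3=2.403, a4=3.588, a5=3.780, a0=25.290; τ=−ln(0.5557)/25.290=0.023 → t=0.186; u2·a0=0.7315·25.290=18.500; a1+…+a3=17.922 < 18.500 ≤ a1+…+a4=21.510 → R4 fires; G=9 E=3 C=4 A=2
Draw 9: a1=12.708, a2=5.988, a3=2.403, a4=1.794, a5=3.780, a0=26.673; τ=−ln(0.8907)/26.673=0.004 → t=0.190; u2·a0=0.3886·26.673=10.365 ≤ a1=12.708 → R1 fires; G=8 E=4 C=3 A=2
Draw 10: a1=8.472, a2=5.988, a3=2.136, a4=2.392, a5=3.780, a0=22.768; τ=−ln(0.3899)/22.768=0.041 → t=0.232; u2·a0=0.1669·22.768=3.800 ≤ a1=8.472 → R1 fires; G=7 E=5 C=2 A=2
Draw 11: a1=4.942, a2=4.990, a3=1.869, a4=2.990, a5=3.150, a0=17.941; τ=−ln(0.0399)/17.941=0.180 → t=0.411 > T=0.31: stop.
Read off G at T=0.31: 7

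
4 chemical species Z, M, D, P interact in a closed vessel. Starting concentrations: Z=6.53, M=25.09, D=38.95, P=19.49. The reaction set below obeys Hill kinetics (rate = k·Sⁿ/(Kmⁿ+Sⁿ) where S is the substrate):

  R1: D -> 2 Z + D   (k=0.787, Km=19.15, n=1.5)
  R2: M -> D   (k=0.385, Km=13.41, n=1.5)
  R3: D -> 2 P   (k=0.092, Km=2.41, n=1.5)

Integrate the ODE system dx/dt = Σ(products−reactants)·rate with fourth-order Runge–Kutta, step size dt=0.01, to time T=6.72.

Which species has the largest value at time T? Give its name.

RK4 with dt=0.01: 672 steps to T=6.72. Trajectory (selected grid times):
t=0.00: Z=6.53 M=25.09 D=38.95 P=19.49
t=0.75: Z=7.41 M=24.88 D=39.09 P=19.63
t=1.49: Z=8.28 M=24.68 D=39.23 P=19.76
t=2.24: Z=9.16 M=24.47 D=39.36 P=19.90
t=2.99: Z=10.04 M=24.27 D=39.50 P=20.03
t=3.73: Z=10.91 M=24.07 D=39.64 P=20.17
t=4.48: Z=11.79 M=23.86 D=39.77 P=20.30
t=5.23: Z=12.68 M=23.66 D=39.91 P=20.44
t=5.97: Z=13.56 M=23.46 D=40.04 P=20.57
t=6.72: Z=14.44 M=23.26 D=40.17 P=20.71
At T=6.72: Z=14.44 M=23.26 D=40.17 P=20.71; the largest is D.

Dominant species at T: D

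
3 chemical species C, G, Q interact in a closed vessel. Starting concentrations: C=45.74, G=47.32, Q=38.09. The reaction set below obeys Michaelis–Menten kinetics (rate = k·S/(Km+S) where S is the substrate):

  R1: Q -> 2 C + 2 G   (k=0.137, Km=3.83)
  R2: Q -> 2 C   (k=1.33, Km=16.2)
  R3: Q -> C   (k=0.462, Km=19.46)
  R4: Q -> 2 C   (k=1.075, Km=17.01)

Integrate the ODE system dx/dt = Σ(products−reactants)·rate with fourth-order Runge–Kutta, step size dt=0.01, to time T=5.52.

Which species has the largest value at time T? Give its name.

RK4 with dt=0.01: 552 steps to T=5.52. Trajectory (selected grid times):
t=0.00: C=45.74 G=47.32 Q=38.09
t=0.61: C=48.11 G=47.47 Q=36.81
t=1.23: C=50.50 G=47.63 Q=35.53
t=1.84: C=52.82 G=47.78 Q=34.27
t=2.45: C=55.11 G=47.93 Q=33.04
t=3.07: C=57.42 G=48.08 Q=31.80
t=3.68: C=59.66 G=48.23 Q=30.59
t=4.29: C=61.87 G=48.37 Q=29.40
t=4.91: C=64.08 G=48.52 Q=28.21
t=5.52: C=66.23 G=48.67 Q=27.05
At T=5.52: C=66.23 G=48.67 Q=27.05; the largest is C.

Dominant species at T: C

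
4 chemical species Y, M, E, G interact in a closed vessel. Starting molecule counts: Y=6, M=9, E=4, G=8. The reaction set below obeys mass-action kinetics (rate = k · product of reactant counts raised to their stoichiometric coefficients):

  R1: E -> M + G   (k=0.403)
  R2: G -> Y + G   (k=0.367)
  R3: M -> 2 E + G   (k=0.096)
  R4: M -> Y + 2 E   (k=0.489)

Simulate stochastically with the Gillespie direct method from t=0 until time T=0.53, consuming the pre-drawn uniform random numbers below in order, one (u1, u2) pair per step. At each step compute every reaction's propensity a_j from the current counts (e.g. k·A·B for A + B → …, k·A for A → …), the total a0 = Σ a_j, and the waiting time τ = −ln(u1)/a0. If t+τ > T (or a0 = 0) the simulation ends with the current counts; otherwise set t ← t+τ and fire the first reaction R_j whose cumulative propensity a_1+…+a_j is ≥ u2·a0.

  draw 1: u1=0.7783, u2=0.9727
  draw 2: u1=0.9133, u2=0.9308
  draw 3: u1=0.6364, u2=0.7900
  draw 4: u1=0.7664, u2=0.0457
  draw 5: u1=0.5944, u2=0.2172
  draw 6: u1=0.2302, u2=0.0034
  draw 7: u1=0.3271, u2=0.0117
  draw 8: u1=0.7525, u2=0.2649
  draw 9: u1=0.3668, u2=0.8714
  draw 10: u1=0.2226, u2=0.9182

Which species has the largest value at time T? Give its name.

t=0.000: Y=6 M=9 E=4 G=8
Draw 1: a1=1.612, a2=2.936, a3=0.864, a4=4.401, a0=9.813; τ=−ln(0.7783)/9.813=0.026 → t=0.026; u2·a0=0.9727·9.813=9.545; a1+…+a3=5.412 < 9.545 ≤ a1+…+a4=9.813 → R4 fires; Y=7 M=8 E=6 G=8
Draw 2: a1=2.418, a2=2.936, a3=0.768, a4=3.912, a0=10.034; τ=−ln(0.9133)/10.034=0.009 → t=0.035; u2·a0=0.9308·10.034=9.340; a1+…+a3=6.122 < 9.340 ≤ a1+…+a4=10.034 → R4 fires; Y=8 M=7 E=8 G=8
Draw 3: a1=3.224, a2=2.936, a3=0.672, a4=3.423, a0=10.255; τ=−ln(0.6364)/10.255=0.044 → t=0.079; u2·a0=0.7900·10.255=8.101; a1+…+a3=6.832 < 8.101 ≤ a1+…+a4=10.255 → R4 fires; Y=9 M=6 E=10 G=8
Draw 4: a1=4.030, a2=2.936, a3=0.576, a4=2.934, a0=10.476; τ=−ln(0.7664)/10.476=0.025 → t=0.104; u2·a0=0.0457·10.476=0.479 ≤ a1=4.030 → R1 fires; Y=9 M=7 E=9 G=9
Draw 5: a1=3.627, a2=3.303, a3=0.672, a4=3.423, a0=11.025; τ=−ln(0.5944)/11.025=0.047 → t=0.151; u2·a0=0.2172·11.025=2.395 ≤ a1=3.627 → R1 fires; Y=9 M=8 E=8 G=10
Draw 6: a1=3.224, a2=3.670, a3=0.768, a4=3.912, a0=11.574; τ=−ln(0.2302)/11.574=0.127 → t=0.278; u2·a0=0.0034·11.574=0.039 ≤ a1=3.224 → R1 fires; Y=9 M=9 E=7 G=11
Draw 7: a1=2.821, a2=4.037, a3=0.864, a4=4.401, a0=12.123; τ=−ln(0.3271)/12.123=0.092 → t=0.370; u2·a0=0.0117·12.123=0.142 ≤ a1=2.821 → R1 fires; Y=9 M=10 E=6 G=12
Draw 8: a1=2.418, a2=4.404, a3=0.960, a4=4.890, a0=12.672; τ=−ln(0.7525)/12.672=0.022 → t=0.393; u2·a0=0.2649·12.672=3.357; a1=2.418 < 3.357 ≤ a1+a2=6.822 → R2 fires; Y=10 M=10 E=6 G=12
Draw 9: a1=2.418, a2=4.404, a3=0.960, a4=4.890, a0=12.672; τ=−ln(0.3668)/12.672=0.079 → t=0.472; u2·a0=0.8714·12.672=11.042; a1+…+a3=7.782 < 11.042 ≤ a1+…+a4=12.672 → R4 fires; Y=11 M=9 E=8 G=12
Draw 10: a1=3.224, a2=4.404, a3=0.864, a4=4.401, a0=12.893; τ=−ln(0.2226)/12.893=0.117 → t=0.588 > T=0.53: stop.
At T=0.53: Y=11 M=9 E=8 G=12; the largest is G.

Dominant species at T: G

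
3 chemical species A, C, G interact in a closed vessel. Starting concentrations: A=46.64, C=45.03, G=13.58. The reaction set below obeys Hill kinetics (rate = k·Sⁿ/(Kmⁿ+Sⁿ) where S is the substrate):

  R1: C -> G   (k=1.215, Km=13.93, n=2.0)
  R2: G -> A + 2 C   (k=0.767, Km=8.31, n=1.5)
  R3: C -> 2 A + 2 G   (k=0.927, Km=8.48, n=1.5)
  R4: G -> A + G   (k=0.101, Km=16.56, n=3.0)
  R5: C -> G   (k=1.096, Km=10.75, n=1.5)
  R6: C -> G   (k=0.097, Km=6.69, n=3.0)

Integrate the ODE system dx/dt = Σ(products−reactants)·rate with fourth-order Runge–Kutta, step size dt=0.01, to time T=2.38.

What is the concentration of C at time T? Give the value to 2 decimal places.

C at T = 40.58

RK4 with dt=0.01: 238 steps to T=2.38. Trajectory (selected grid times):
t=0.00: A=46.64 C=45.03 G=13.58
t=0.26: A=47.23 C=44.51 G=14.46
t=0.53: A=47.85 C=43.99 G=15.36
t=0.79: A=48.45 C=43.49 G=16.23
t=1.06: A=49.08 C=42.98 G=17.12
t=1.32: A=49.69 C=42.49 G=17.98
t=1.59: A=50.32 C=42.00 G=18.86
t=1.85: A=50.93 C=41.52 G=19.71
t=2.12: A=51.57 C=41.04 G=20.59
t=2.38: A=52.19 C=40.58 G=21.42
Read off C at T=2.38: 40.58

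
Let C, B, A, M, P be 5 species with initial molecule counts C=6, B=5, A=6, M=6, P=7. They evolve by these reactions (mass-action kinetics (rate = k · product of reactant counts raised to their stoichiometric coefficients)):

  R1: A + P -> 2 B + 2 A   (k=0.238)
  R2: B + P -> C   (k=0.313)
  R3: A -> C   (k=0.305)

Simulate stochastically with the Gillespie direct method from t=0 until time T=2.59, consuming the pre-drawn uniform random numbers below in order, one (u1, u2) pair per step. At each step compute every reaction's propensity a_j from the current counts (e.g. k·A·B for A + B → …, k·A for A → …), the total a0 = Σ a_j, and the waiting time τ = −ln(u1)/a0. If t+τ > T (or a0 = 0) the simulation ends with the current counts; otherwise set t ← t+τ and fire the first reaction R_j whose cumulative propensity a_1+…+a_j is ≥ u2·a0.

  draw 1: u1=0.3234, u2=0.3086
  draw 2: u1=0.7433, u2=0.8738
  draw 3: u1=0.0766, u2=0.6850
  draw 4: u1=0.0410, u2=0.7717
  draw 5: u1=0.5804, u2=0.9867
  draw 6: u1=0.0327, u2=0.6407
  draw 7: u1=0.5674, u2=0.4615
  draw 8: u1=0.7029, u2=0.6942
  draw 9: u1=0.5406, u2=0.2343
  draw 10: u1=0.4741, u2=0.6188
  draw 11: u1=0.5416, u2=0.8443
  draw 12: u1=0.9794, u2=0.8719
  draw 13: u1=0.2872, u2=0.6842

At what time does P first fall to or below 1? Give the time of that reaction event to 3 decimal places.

Threshold first reached at t = 0.886

t=0.000: C=6 B=5 A=6 M=6 P=7
Draw 1: a1=9.996, a2=10.955, a3=1.830, a0=22.781; τ=−ln(0.3234)/22.781=0.050 → t=0.050; u2·a0=0.3086·22.781=7.030 ≤ a1=9.996 → R1 fires; C=6 B=7 A=7 M=6 P=6
Draw 2: a1=9.996, a2=13.146, a3=2.135, a0=25.277; τ=−ln(0.7433)/25.277=0.012 → t=0.061; u2·a0=0.8738·25.277=22.087; a1=9.996 < 22.087 ≤ a1+a2=23.142 → R2 fires; C=7 B=6 A=7 M=6 P=5
Draw 3: a1=8.330, a2=9.390, a3=2.135, a0=19.855; τ=−ln(0.0766)/19.855=0.129 → t=0.191; u2·a0=0.6850·19.855=13.601; a1=8.330 < 13.601 ≤ a1+a2=17.720 → R2 fires; C=8 B=5 A=7 M=6 P=4
Draw 4: a1=6.664, a2=6.260, a3=2.135, a0=15.059; τ=−ln(0.0410)/15.059=0.212 → t=0.403; u2·a0=0.7717·15.059=11.621; a1=6.664 < 11.621 ≤ a1+a2=12.924 → R2 fires; C=9 B=4 A=7 M=6 P=3
Draw 5: a1=4.998, a2=3.756, a3=2.135, a0=10.889; τ=−ln(0.5804)/10.889=0.050 → t=0.453; u2·a0=0.9867·10.889=10.744; a1+a2=8.754 < 10.744 ≤ a1+…+a3=10.889 → R3 fires; C=10 B=4 A=6 M=6 P=3
Draw 6: a1=4.284, a2=3.756, a3=1.830, a0=9.870; τ=−ln(0.0327)/9.870=0.347 → t=0.799; u2·a0=0.6407·9.870=6.324; a1=4.284 < 6.324 ≤ a1+a2=8.040 → R2 fires; C=11 B=3 A=6 M=6 P=2
Draw 7: a1=2.856, a2=1.878, a3=1.830, a0=6.564; τ=−ln(0.5674)/6.564=0.086 → t=0.886; u2·a0=0.4615·6.564=3.029; a1=2.856 < 3.029 ≤ a1+a2=4.734 → R2 fires; C=12 B=2 A=6 M=6 P=1
Draw 8: a1=1.428, a2=0.626, a3=1.830, a0=3.884; τ=−ln(0.7029)/3.884=0.091 → t=0.976; u2·a0=0.6942·3.884=2.696; a1+a2=2.054 < 2.696 ≤ a1+…+a3=3.884 → R3 fires; C=13 B=2 A=5 M=6 P=1
Draw 9: a1=1.190, a2=0.626, a3=1.525, a0=3.341; τ=−ln(0.5406)/3.341=0.184 → t=1.161; u2·a0=0.2343·3.341=0.783 ≤ a1=1.190 → R1 fires; C=13 B=4 A=6 M=6 P=0
Draw 10: a1=0.000, a2=0.000, a3=1.830, a0=1.830; τ=−ln(0.4741)/1.830=0.408 → t=1.568; u2·a0=0.6188·1.830=1.132; a1+a2=0.000 < 1.132 ≤ a1+…+a3=1.830 → R3 fires; C=14 B=4 A=5 M=6 P=0
Draw 11: a1=0.000, a2=0.000, a3=1.525, a0=1.525; τ=−ln(0.5416)/1.525=0.402 → t=1.970; u2·a0=0.8443·1.525=1.288; a1+a2=0.000 < 1.288 ≤ a1+…+a3=1.525 → R3 fires; C=15 B=4 A=4 M=6 P=0
Draw 12: a1=0.000, a2=0.000, a3=1.220, a0=1.220; τ=−ln(0.9794)/1.220=0.017 → t=1.988; u2·a0=0.8719·1.220=1.064; a1+a2=0.000 < 1.064 ≤ a1+…+a3=1.220 → R3 fires; C=16 B=4 A=3 M=6 P=0
Draw 13: a1=0.000, a2=0.000, a3=0.915, a0=0.915; τ=−ln(0.2872)/0.915=1.363 → t=3.351 > T=2.59: stop.
P first becomes ≤ 1 when it reaches 1 at the event at t=0.886.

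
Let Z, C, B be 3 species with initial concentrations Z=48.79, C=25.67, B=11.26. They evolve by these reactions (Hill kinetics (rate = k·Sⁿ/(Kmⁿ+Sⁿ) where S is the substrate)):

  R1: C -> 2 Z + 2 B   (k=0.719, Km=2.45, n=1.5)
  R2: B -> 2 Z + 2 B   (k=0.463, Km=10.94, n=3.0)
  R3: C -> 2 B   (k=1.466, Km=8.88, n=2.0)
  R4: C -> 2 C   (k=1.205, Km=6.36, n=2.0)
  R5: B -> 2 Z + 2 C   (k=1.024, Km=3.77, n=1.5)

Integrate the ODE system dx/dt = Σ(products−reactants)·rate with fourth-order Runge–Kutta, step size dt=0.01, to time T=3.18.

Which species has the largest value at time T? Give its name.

RK4 with dt=0.01: 318 steps to T=3.18. Trajectory (selected grid times):
t=0.00: Z=48.79 C=25.67 B=11.26
t=0.35: Z=50.07 C=25.97 B=12.45
t=0.71: Z=51.42 C=26.30 B=13.69
t=1.06: Z=52.76 C=26.62 B=14.90
t=1.41: Z=54.13 C=26.95 B=16.11
t=1.77: Z=55.56 C=27.30 B=17.37
t=2.12: Z=56.97 C=27.64 B=18.59
t=2.47: Z=58.40 C=27.99 B=19.82
t=2.83: Z=59.87 C=28.36 B=21.09
t=3.18: Z=61.32 C=28.71 B=22.32
At T=3.18: Z=61.32 C=28.71 B=22.32; the largest is Z.

Dominant species at T: Z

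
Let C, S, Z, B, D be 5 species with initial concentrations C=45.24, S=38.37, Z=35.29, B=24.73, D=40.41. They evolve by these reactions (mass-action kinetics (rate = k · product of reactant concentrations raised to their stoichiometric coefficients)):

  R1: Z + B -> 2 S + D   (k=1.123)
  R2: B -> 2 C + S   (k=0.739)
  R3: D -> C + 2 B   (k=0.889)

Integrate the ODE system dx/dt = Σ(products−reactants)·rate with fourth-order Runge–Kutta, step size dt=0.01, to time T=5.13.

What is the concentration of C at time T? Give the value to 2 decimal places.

C at T = 376.89

RK4 with dt=0.01: 513 steps to T=5.13. Trajectory (selected grid times):
t=0.00: C=45.24 S=38.37 Z=35.29 B=24.73 D=40.41
t=0.57: C=90.90 S=117.47 Z=0.00 B=38.13 D=47.09
t=1.14: C=150.68 S=138.01 Z=0.00 B=55.04 D=28.37
t=1.71: C=208.75 S=161.40 Z=0.00 B=54.21 D=17.09
t=2.28: C=258.20 S=182.73 Z=0.00 B=46.47 D=10.30
t=2.85: C=297.49 S=200.32 Z=0.00 B=37.06 D=6.20
t=3.42: C=327.39 S=214.04 Z=0.00 B=28.27 D=3.74
t=3.99: C=349.49 S=224.35 Z=0.00 B=20.94 D=2.25
t=4.56: C=365.49 S=231.90 Z=0.00 B=15.17 D=1.36
t=5.13: C=376.89 S=237.33 Z=0.00 B=10.82 D=0.82
Read off C at T=5.13: 376.89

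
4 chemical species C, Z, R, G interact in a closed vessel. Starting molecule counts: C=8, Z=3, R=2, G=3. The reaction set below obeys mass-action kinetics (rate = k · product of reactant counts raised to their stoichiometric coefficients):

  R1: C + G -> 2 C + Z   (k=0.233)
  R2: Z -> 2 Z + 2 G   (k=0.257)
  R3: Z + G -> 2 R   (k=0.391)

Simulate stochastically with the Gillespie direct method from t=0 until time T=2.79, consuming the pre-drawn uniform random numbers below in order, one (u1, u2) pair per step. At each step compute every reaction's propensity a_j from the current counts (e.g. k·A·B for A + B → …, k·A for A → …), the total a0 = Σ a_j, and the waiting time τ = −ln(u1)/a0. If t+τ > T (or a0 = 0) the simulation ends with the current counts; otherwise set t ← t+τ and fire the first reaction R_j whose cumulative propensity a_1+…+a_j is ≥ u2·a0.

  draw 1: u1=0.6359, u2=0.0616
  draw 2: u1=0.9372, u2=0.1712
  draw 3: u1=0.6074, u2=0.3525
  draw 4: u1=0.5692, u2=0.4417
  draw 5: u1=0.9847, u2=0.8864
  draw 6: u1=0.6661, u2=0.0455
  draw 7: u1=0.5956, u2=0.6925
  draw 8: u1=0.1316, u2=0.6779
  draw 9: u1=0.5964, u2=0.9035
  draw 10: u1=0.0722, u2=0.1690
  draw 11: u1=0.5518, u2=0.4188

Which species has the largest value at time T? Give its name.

t=0.000: C=8 Z=3 R=2 G=3
Draw 1: a1=5.592, a2=0.771, a3=3.519, a0=9.882; τ=−ln(0.6359)/9.882=0.046 → t=0.046; u2·a0=0.0616·9.882=0.609 ≤ a1=5.592 → R1 fires; C=9 Z=4 R=2 G=2
Draw 2: a1=4.194, a2=1.028, a3=3.128, a0=8.350; τ=−ln(0.9372)/8.350=0.008 → t=0.054; u2·a0=0.1712·8.350=1.430 ≤ a1=4.194 → R1 fires; C=10 Z=5 R=2 G=1
Draw 3: a1=2.330, a2=1.285, a3=1.955, a0=5.570; τ=−ln(0.6074)/5.570=0.090 → t=0.143; u2·a0=0.3525·5.570=1.963 ≤ a1=2.330 → R1 fires; C=11 Z=6 R=2 G=0
Draw 4: a1=0.000, a2=1.542, a3=0.000, a0=1.542; τ=−ln(0.5692)/1.542=0.365 → t=0.509; u2·a0=0.4417·1.542=0.681; a1=0.000 < 0.681 ≤ a1+a2=1.542 → R2 fires; C=11 Z=7 R=2 G=2
Draw 5: a1=5.126, a2=1.799, a3=5.474, a0=12.399; τ=−ln(0.9847)/12.399=0.001 → t=0.510; u2·a0=0.8864·12.399=10.990; a1+a2=6.925 < 10.990 ≤ a1+…+a3=12.399 → R3 fires; C=11 Z=6 R=4 G=1
Draw 6: a1=2.563, a2=1.542, a3=2.346, a0=6.451; τ=−ln(0.6661)/6.451=0.063 → t=0.573; u2·a0=0.0455·6.451=0.294 ≤ a1=2.563 → R1 fires; C=12 Z=7 R=4 G=0
Draw 7: a1=0.000, a2=1.799, a3=0.000, a0=1.799; τ=−ln(0.5956)/1.799=0.288 → t=0.861; u2·a0=0.6925·1.799=1.246; a1=0.000 < 1.246 ≤ a1+a2=1.799 → R2 fires; C=12 Z=8 R=4 G=2
Draw 8: a1=5.592, a2=2.056, a3=6.256, a0=13.904; τ=−ln(0.1316)/13.904=0.146 → t=1.007; u2·a0=0.6779·13.904=9.426; a1+a2=7.648 < 9.426 ≤ a1+…+a3=13.904 → R3 fires; C=12 Z=7 R=6 G=1
Draw 9: a1=2.796, a2=1.799, a3=2.737, a0=7.332; τ=−ln(0.5964)/7.332=0.070 → t=1.077; u2·a0=0.9035·7.332=6.624; a1+a2=4.595 < 6.624 ≤ a1+…+a3=7.332 → R3 fires; C=12 Z=6 R=8 G=0
Draw 10: a1=0.000, a2=1.542, a3=0.000, a0=1.542; τ=−ln(0.0722)/1.542=1.704 → t=2.782; u2·a0=0.1690·1.542=0.261; a1=0.000 < 0.261 ≤ a1+a2=1.542 → R2 fires; C=12 Z=7 R=8 G=2
Draw 11: a1=5.592, a2=1.799, a3=5.474, a0=12.865; τ=−ln(0.5518)/12.865=0.046 → t=2.828 > T=2.79: stop.
At T=2.79: C=12 Z=7 R=8 G=2; the largest is C.

Dominant species at T: C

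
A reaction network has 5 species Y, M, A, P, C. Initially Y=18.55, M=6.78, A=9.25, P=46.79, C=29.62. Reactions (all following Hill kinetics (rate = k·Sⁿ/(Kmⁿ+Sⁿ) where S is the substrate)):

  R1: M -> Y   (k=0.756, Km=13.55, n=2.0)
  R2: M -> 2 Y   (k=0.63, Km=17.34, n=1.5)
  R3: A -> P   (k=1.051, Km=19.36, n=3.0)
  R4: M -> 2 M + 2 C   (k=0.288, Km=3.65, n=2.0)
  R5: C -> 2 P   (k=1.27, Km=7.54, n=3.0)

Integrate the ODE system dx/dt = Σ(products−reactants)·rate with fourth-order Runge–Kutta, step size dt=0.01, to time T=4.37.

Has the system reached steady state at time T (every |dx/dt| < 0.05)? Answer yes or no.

Steady state at T: no

RK4 with dt=0.01: 437 steps to T=4.37. Trajectory (selected grid times):
t=0.00: Y=18.55 M=6.78 A=9.25 P=46.79 C=29.62
t=0.49: Y=18.74 M=6.75 A=9.20 P=48.06 C=29.23
t=0.97: Y=18.94 M=6.73 A=9.15 P=49.31 C=28.84
t=1.46: Y=19.13 M=6.71 A=9.10 P=50.58 C=28.45
t=1.94: Y=19.32 M=6.68 A=9.06 P=51.83 C=28.06
t=2.43: Y=19.51 M=6.66 A=9.01 P=53.09 C=27.67
t=2.91: Y=19.69 M=6.64 A=8.96 P=54.33 C=27.29
t=3.40: Y=19.88 M=6.62 A=8.92 P=55.60 C=26.89
t=3.88: Y=20.07 M=6.59 A=8.87 P=56.84 C=26.51
t=4.37: Y=20.26 M=6.57 A=8.83 P=58.10 C=26.12
Rates at T: R1=0.1440, R2=0.1192, R3=0.0910, R4=0.2201, R5=1.2402
dx/dt at T (Σ net stoichiometry × rate): Y=+0.3824, M=-0.0431, A=-0.0910, P=+2.5713, C=-0.7999
Largest |dx/dt| is |+2.5713| (P) ≥ 0.05 → not steady.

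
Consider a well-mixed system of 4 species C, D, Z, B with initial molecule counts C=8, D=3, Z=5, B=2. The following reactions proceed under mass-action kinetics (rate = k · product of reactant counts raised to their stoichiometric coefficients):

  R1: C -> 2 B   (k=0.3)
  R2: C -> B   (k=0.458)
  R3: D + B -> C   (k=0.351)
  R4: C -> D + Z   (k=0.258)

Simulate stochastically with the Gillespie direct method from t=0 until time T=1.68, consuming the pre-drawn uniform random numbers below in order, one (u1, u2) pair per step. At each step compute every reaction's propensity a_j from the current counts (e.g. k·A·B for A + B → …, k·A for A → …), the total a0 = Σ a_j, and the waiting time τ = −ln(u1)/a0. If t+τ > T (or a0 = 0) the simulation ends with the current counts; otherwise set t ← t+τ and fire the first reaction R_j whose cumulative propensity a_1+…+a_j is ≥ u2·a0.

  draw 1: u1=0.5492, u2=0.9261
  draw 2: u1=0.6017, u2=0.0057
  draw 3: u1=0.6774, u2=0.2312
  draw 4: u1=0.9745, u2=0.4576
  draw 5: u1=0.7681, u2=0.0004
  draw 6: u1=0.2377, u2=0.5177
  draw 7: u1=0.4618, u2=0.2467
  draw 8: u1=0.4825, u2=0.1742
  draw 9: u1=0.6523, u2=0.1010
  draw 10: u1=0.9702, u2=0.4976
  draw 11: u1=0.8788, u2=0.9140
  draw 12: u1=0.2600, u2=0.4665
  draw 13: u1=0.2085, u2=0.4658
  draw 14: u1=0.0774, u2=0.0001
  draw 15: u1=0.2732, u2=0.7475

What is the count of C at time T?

t=0.000: C=8 D=3 Z=5 B=2
Draw 1: a1=2.400, a2=3.664, a3=2.106, a4=2.064, a0=10.234; τ=−ln(0.5492)/10.234=0.059 → t=0.059; u2·a0=0.9261·10.234=9.478; a1+…+a3=8.170 < 9.478 ≤ a1+…+a4=10.234 → R4 fires; C=7 D=4 Z=6 B=2
Draw 2: a1=2.100, a2=3.206, a3=2.808, a4=1.806, a0=9.920; τ=−ln(0.6017)/9.920=0.051 → t=0.110; u2·a0=0.0057·9.920=0.057 ≤ a1=2.100 → R1 fires; C=6 D=4 Z=6 B=4
Draw 3: a1=1.800, a2=2.748, a3=5.616, a4=1.548, a0=11.712; τ=−ln(0.6774)/11.712=0.033 → t=0.143; u2·a0=0.2312·11.712=2.708; a1=1.800 < 2.708 ≤ a1+a2=4.548 → R2 fires; C=5 D=4 Z=6 B=5
Draw 4: a1=1.500, a2=2.290, a3=7.020, a4=1.290, a0=12.100; τ=−ln(0.9745)/12.100=0.002 → t=0.145; u2·a0=0.4576·12.100=5.537; a1+a2=3.790 < 5.537 ≤ a1+…+a3=10.810 → R3 fires; C=6 D=3 Z=6 B=4
Draw 5: a1=1.800, a2=2.748, a3=4.212, a4=1.548, a0=10.308; τ=−ln(0.7681)/10.308=0.026 → t=0.171; u2·a0=0.0004·10.308=0.004 ≤ a1=1.800 → R1 fires; C=5 D=3 Z=6 B=6
Draw 6: a1=1.500, a2=2.290, a3=6.318, a4=1.290, a0=11.398; τ=−ln(0.2377)/11.398=0.126 → t=0.297; u2·a0=0.5177·11.398=5.901; a1+a2=3.790 < 5.901 ≤ a1+…+a3=10.108 → R3 fires; C=6 D=2 Z=6 B=5
Draw 7: a1=1.800, a2=2.748, a3=3.510, a4=1.548, a0=9.606; τ=−ln(0.4618)/9.606=0.080 → t=0.377; u2·a0=0.2467·9.606=2.370; a1=1.800 < 2.370 ≤ a1+a2=4.548 → R2 fires; C=5 D=2 Z=6 B=6
Draw 8: a1=1.500, a2=2.290, a3=4.212, a4=1.290, a0=9.292; τ=−ln(0.4825)/9.292=0.078 → t=0.456; u2·a0=0.1742·9.292=1.619; a1=1.500 < 1.619 ≤ a1+a2=3.790 → R2 fires; C=4 D=2 Z=6 B=7
Draw 9: a1=1.200, a2=1.832, a3=4.914, a4=1.032, a0=8.978; τ=−ln(0.6523)/8.978=0.048 → t=0.503; u2·a0=0.1010·8.978=0.907 ≤ a1=1.200 → R1 fires; C=3 D=2 Z=6 B=9
Draw 10: a1=0.900, a2=1.374, a3=6.318, a4=0.774, a0=9.366; τ=−ln(0.9702)/9.366=0.003 → t=0.506; u2·a0=0.4976·9.366=4.661; a1+a2=2.274 < 4.661 ≤ a1+…+a3=8.592 → R3 fires; C=4 D=1 Z=6 B=8
Draw 11: a1=1.200, a2=1.832, a3=2.808, a4=1.032, a0=6.872; τ=−ln(0.8788)/6.872=0.019 → t=0.525; u2·a0=0.9140·6.872=6.281; a1+…+a3=5.840 < 6.281 ≤ a1+…+a4=6.872 → R4 fires; C=3 D=2 Z=7 B=8
Draw 12: a1=0.900, a2=1.374, a3=5.616, a4=0.774, a0=8.664; τ=−ln(0.2600)/8.664=0.155 → t=0.681; u2·a0=0.4665·8.664=4.042; a1+a2=2.274 < 4.042 ≤ a1+…+a3=7.890 → R3 fires; C=4 D=1 Z=7 B=7
Draw 13: a1=1.200, a2=1.832, a3=2.457, a4=1.032, a0=6.521; τ=−ln(0.2085)/6.521=0.240 → t=0.921; u2·a0=0.4658·6.521=3.037; a1+a2=3.032 < 3.037 ≤ a1+…+a3=5.489 → R3 fires; C=5 D=0 Z=7 B=6
Draw 14: a1=1.500, a2=2.290, a3=0.000, a4=1.290, a0=5.080; τ=−ln(0.0774)/5.080=0.504 → t=1.425; u2·a0=0.0001·5.080=0.001 ≤ a1=1.500 → R1 fires; C=4 D=0 Z=7 B=8
Draw 15: a1=1.200, a2=1.832, a3=0.000, a4=1.032, a0=4.064; τ=−ln(0.2732)/4.064=0.319 → t=1.744 > T=1.68: stop.
Read off C at T=1.68: 4

C at T = 4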